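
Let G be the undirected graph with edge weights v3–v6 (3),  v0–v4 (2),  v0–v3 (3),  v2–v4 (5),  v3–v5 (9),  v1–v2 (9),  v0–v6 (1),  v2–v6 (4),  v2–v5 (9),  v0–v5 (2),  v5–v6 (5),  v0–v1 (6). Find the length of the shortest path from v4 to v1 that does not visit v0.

Candidate routes:
v4 - v2 - v1: 5 + 9 = 14
Shortest: 14.

14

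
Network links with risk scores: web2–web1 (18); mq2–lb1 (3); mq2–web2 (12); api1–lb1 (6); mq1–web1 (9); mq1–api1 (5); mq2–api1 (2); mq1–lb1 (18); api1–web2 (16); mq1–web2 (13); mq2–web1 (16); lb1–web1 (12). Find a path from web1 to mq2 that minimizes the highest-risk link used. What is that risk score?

Checking several routes:
web1→mq1→api1→lb1→mq2: max(9, 5, 6, 3) = 9
web1→lb1→api1→mq1→web2→mq2: max(12, 6, 5, 13, 12) = 13
web1→mq1→api1→mq2: max(9, 5, 2) = 9
web1→lb1→mq2: max(12, 3) = 12
web1→mq1→web2→mq2: max(9, 13, 12) = 13
web1→lb1→api1→mq2: max(12, 6, 2) = 12
Best route has worst link 9.

9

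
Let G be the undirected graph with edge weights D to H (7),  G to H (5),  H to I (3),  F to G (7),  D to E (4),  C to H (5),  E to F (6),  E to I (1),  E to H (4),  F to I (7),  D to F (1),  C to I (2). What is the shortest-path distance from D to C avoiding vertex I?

12

Checking several routes:
D - H - C: 7 + 5 = 12
D - F - E - H - C: 1 + 6 + 4 + 5 = 16
D - E - H - C: 4 + 4 + 5 = 13
The minimum is 12.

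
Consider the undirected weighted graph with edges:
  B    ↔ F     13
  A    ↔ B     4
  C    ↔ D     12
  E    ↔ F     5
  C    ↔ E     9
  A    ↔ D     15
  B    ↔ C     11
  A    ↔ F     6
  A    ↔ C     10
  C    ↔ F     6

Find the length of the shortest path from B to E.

A few of the B→E routes:
B - A - F - E: 4 + 6 + 5 = 15
B - C - E: 11 + 9 = 20
B - F - E: 13 + 5 = 18
Shortest: 15.

15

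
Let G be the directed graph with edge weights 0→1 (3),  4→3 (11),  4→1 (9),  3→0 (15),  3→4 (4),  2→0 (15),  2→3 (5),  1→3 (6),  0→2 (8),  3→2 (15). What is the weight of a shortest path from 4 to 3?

Paths from 4 to 3:
4→1→3: 9 + 6 = 15
4→3: 11
Best route has total 11.

11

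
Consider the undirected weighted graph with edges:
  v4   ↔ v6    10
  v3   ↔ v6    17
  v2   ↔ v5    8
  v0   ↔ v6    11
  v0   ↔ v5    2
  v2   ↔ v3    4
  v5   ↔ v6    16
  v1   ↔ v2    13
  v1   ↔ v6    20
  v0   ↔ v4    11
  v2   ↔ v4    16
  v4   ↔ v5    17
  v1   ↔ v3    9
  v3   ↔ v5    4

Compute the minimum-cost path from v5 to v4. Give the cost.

A few of the v5→v4 routes:
v5→v4: 17
v5→v0→v4: 2 + 11 = 13
v5→v3→v2→v4: 4 + 4 + 16 = 24
v5→v2→v4: 8 + 16 = 24
v5→v0→v6→v4: 2 + 11 + 10 = 23
Shortest: 13.

13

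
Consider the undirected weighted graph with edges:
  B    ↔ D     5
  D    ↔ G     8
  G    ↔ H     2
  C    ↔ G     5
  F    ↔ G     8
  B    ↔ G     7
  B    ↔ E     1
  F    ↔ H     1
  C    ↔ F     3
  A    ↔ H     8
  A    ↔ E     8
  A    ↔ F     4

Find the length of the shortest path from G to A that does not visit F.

10

Candidate routes:
G-H-A: 2 + 8 = 10
G-B-E-A: 7 + 1 + 8 = 16
G-D-B-E-A: 8 + 5 + 1 + 8 = 22
Shortest: 10.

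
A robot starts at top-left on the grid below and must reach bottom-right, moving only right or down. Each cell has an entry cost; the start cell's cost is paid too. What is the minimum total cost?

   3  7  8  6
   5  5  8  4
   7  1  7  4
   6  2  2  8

One optimal route is [0,0] → [1,0] → [1,1] → [2,1] → [3,1] → [3,2] → [3,3].
Its cost is 3 + 5 + 5 + 1 + 2 + 2 + 8 = 26.

26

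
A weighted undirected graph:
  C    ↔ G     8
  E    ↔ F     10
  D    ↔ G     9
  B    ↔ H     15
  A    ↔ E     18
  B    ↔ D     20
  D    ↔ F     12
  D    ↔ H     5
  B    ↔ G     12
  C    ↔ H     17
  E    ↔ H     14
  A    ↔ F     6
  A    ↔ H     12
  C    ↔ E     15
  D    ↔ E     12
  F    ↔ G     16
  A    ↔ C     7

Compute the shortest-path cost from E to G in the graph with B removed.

Checking several routes:
E - F - G: 10 + 16 = 26
E - C - G: 15 + 8 = 23
E - D - G: 12 + 9 = 21
E - H - D - G: 14 + 5 + 9 = 28
The minimum is 21.

21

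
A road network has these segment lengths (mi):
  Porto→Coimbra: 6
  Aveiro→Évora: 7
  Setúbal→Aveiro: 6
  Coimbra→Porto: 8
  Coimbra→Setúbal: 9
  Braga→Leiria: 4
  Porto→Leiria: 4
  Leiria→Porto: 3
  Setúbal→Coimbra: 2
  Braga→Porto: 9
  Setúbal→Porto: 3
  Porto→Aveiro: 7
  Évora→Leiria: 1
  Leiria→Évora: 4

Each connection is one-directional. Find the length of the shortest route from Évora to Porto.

Routes from Évora to Porto:
Évora - Leiria - Porto: 1 + 3 = 4
Best route has total 4 mi.

4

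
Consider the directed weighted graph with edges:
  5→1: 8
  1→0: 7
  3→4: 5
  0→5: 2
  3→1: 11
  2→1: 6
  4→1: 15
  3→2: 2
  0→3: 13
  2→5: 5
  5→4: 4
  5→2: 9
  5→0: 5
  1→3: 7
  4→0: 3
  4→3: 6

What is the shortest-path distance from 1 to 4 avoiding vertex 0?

Candidate routes:
1 - 3 - 4: 7 + 5 = 12
1 - 3 - 2 - 5 - 4: 7 + 2 + 5 + 4 = 18
Best route has total 12.

12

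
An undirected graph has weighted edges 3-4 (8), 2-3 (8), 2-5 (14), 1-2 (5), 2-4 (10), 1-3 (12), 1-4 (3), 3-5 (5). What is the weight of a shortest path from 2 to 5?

13

Comparing a few candidate routes:
2 -> 3 -> 5: 8 + 5 = 13
2 -> 5: 14
2 -> 1 -> 4 -> 3 -> 5: 5 + 3 + 8 + 5 = 21
The minimum is 13.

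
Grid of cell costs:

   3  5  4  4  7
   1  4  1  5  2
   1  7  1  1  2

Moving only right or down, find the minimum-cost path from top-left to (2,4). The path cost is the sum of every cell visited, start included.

Cheapest: r0c0 → r1c0 → r1c1 → r1c2 → r2c2 → r2c3 → r2c4
  3 + 1 + 4 + 1 + 1 + 1 + 2 = 13
(Top row then right column would cost 27.)

13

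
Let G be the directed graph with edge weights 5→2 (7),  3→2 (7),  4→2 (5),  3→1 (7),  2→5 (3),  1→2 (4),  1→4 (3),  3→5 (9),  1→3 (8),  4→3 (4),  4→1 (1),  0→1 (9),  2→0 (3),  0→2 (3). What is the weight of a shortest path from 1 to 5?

7

Some routes from 1 to 5:
1-2-5: 4 + 3 = 7
1-4-3-2-5: 3 + 4 + 7 + 3 = 17
1-4-2-5: 3 + 5 + 3 = 11
1-4-3-5: 3 + 4 + 9 = 16
1-3-5: 8 + 9 = 17
Best route has total 7.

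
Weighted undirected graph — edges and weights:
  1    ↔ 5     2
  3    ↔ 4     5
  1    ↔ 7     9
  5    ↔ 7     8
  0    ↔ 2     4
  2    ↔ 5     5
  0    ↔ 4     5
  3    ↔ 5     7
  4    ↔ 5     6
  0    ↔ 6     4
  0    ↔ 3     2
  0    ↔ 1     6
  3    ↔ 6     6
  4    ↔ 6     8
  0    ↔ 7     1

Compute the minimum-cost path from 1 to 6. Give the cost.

10

A few of the 1→6 routes:
1 -> 0 -> 6: 6 + 4 = 10
1 -> 5 -> 3 -> 6: 2 + 7 + 6 = 15
1 -> 0 -> 3 -> 6: 6 + 2 + 6 = 14
1 -> 5 -> 2 -> 0 -> 6: 2 + 5 + 4 + 4 = 15
1 -> 7 -> 0 -> 6: 9 + 1 + 4 = 14
The minimum is 10.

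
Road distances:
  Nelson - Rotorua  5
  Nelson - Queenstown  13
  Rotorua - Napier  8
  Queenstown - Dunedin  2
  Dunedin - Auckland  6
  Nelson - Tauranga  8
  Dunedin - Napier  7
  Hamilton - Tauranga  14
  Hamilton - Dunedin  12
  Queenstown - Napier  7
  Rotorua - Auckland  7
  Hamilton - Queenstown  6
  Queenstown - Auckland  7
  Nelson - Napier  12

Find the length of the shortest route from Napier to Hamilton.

A few of the Napier→Hamilton routes:
Napier - Dunedin - Queenstown - Hamilton: 7 + 2 + 6 = 15
Napier - Queenstown - Hamilton: 7 + 6 = 13
Napier - Dunedin - Hamilton: 7 + 12 = 19
Shortest: 13.

13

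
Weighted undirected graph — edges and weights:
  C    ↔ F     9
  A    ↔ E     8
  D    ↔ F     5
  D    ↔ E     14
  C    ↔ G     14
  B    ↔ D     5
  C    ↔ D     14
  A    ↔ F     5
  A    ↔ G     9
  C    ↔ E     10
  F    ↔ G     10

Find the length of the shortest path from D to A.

10

Checking several routes:
D -> E -> A: 14 + 8 = 22
D -> F -> A: 5 + 5 = 10
D -> F -> G -> A: 5 + 10 + 9 = 24
The minimum is 10.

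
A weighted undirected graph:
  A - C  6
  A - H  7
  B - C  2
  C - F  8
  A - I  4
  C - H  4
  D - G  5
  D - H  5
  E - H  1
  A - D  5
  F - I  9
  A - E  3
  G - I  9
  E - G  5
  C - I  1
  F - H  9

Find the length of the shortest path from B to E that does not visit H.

10

Checking several routes:
B→C→A→E: 2 + 6 + 3 = 11
B→C→I→A→E: 2 + 1 + 4 + 3 = 10
B→C→I→G→E: 2 + 1 + 9 + 5 = 17
Best route has total 10.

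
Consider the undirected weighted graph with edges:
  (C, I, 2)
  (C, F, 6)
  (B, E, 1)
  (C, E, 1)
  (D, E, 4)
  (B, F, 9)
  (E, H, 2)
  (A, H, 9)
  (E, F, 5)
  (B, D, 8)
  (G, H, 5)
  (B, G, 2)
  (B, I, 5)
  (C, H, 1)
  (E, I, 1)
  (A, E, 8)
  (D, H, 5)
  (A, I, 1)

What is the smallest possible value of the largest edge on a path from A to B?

Some routes from A to B:
A - I - C - H - E - B: max(1, 2, 1, 2, 1) = 2
A - I - E - B: max(1, 1, 1) = 1
A - I - C - E - B: max(1, 2, 1, 1) = 2
Best route has worst link 1.

1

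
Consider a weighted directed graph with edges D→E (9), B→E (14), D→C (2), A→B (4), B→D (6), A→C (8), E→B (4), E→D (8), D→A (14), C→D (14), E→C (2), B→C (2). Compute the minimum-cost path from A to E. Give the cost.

Comparing a few candidate routes:
A → B → E: 4 + 14 = 18
A → B → C → D → E: 4 + 2 + 14 + 9 = 29
A → B → D → E: 4 + 6 + 9 = 19
The minimum is 18.

18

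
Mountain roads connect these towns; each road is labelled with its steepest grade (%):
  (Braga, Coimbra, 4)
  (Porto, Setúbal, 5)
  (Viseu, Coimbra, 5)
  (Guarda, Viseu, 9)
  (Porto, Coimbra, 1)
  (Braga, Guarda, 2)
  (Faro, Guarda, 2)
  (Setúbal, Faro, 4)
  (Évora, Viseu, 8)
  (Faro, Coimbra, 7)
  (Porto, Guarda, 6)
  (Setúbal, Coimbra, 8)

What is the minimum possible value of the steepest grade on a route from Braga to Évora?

Some routes from Braga to Évora:
Braga -> Coimbra -> Viseu -> Évora: max(4, 5, 8) = 8
Braga -> Guarda -> Porto -> Coimbra -> Viseu -> Évora: max(2, 6, 1, 5, 8) = 8
Braga -> Guarda -> Porto -> Setúbal -> Faro -> Coimbra -> Viseu -> Évora: max(2, 6, 5, 4, 7, 5, 8) = 8
Braga -> Guarda -> Faro -> Setúbal -> Coimbra -> Viseu -> Évora: max(2, 2, 4, 8, 5, 8) = 8
Braga -> Guarda -> Faro -> Coimbra -> Viseu -> Évora: max(2, 2, 7, 5, 8) = 8
Braga -> Guarda -> Porto -> Setúbal -> Coimbra -> Viseu -> Évora: max(2, 6, 5, 8, 5, 8) = 8
Best route has worst link 8%.

8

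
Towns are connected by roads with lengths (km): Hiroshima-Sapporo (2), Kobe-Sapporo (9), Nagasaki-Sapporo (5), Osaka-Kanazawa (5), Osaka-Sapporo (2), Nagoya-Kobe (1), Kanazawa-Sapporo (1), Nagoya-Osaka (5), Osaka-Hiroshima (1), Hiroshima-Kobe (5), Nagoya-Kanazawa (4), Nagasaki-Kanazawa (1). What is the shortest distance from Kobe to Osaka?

6

Checking several routes:
Kobe - Hiroshima - Osaka: 5 + 1 = 6
Kobe - Nagoya - Kanazawa - Sapporo - Hiroshima - Osaka: 1 + 4 + 1 + 2 + 1 = 9
Kobe - Hiroshima - Sapporo - Osaka: 5 + 2 + 2 = 9
Kobe - Nagoya - Kanazawa - Sapporo - Osaka: 1 + 4 + 1 + 2 = 8
Kobe - Nagoya - Kanazawa - Osaka: 1 + 4 + 5 = 10
Kobe - Nagoya - Osaka: 1 + 5 = 6
The minimum is 6 km.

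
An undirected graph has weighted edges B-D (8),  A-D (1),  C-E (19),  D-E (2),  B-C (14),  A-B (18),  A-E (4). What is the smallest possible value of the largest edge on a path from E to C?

A few of the E→C routes:
E - D - A - B - C: max(2, 1, 18, 14) = 18
E - A - B - C: max(4, 18, 14) = 18
E - A - D - B - C: max(4, 1, 8, 14) = 14
E - D - B - C: max(2, 8, 14) = 14
Best route has worst link 14.

14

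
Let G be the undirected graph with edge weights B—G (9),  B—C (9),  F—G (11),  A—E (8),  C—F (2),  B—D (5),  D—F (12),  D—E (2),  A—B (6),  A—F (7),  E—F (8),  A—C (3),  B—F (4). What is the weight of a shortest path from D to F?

9

A few of the D→F routes:
D-F: 12
D-B-A-C-F: 5 + 6 + 3 + 2 = 16
D-B-F: 5 + 4 = 9
D-E-F: 2 + 8 = 10
D-E-A-C-F: 2 + 8 + 3 + 2 = 15
Best route has total 9.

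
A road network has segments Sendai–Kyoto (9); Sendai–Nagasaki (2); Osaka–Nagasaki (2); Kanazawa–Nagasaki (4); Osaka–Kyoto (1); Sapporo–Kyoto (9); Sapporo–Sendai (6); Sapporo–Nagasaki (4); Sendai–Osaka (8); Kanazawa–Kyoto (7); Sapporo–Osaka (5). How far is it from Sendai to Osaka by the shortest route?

4

Comparing a few candidate routes:
Sendai -> Nagasaki -> Osaka: 2 + 2 = 4
Sendai -> Sapporo -> Osaka: 6 + 5 = 11
Sendai -> Osaka: 8
Sendai -> Kyoto -> Osaka: 9 + 1 = 10
Shortest: 4 mi.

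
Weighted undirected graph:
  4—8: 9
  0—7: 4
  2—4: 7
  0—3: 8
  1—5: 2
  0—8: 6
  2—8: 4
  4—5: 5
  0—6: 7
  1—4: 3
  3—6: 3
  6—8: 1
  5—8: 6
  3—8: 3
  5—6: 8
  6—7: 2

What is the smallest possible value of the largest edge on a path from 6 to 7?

2

Some routes from 6 to 7:
6 - 3 - 8 - 0 - 7: max(3, 3, 6, 4) = 6
6 - 0 - 7: max(7, 4) = 7
6 - 7: max(2) = 2
6 - 5 - 8 - 3 - 0 - 7: max(8, 6, 3, 8, 4) = 8
6 - 8 - 0 - 7: max(1, 6, 4) = 6
6 - 8 - 3 - 0 - 7: max(1, 3, 8, 4) = 8
Best route has worst link 2.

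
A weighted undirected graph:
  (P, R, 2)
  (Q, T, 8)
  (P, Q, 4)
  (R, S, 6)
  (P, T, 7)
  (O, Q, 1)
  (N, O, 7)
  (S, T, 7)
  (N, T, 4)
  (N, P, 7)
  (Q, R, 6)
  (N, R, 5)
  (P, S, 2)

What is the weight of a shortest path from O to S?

Some routes from O to S:
O → Q → P → S: 1 + 4 + 2 = 7
O → Q → P → R → S: 1 + 4 + 2 + 6 = 13
O → Q → R → P → S: 1 + 6 + 2 + 2 = 11
O → Q → R → S: 1 + 6 + 6 = 13
Shortest: 7.

7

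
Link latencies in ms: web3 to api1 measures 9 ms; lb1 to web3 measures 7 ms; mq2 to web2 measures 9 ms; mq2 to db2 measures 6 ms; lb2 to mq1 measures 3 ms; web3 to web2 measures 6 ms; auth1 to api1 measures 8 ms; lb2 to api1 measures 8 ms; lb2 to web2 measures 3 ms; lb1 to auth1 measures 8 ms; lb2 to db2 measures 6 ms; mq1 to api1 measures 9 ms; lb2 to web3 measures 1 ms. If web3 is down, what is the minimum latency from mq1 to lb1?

25

Routes from mq1 to lb1 avoiding web3:
mq1 → api1 → auth1 → lb1: 9 + 8 + 8 = 25
mq1 → lb2 → api1 → auth1 → lb1: 3 + 8 + 8 + 8 = 27
The minimum is 25 ms.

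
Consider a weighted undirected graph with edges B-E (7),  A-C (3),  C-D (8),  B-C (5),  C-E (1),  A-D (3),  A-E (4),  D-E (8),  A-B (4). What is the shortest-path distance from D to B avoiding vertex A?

13

A few of the D→B routes:
D -> E -> B: 8 + 7 = 15
D -> E -> C -> B: 8 + 1 + 5 = 14
D -> C -> B: 8 + 5 = 13
Best route has total 13.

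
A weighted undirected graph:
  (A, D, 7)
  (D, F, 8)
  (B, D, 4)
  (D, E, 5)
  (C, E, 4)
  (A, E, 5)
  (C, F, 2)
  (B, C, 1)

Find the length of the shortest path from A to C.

Paths from A to C:
A-D-E-C: 7 + 5 + 4 = 16
A-D-F-C: 7 + 8 + 2 = 17
A-E-D-B-C: 5 + 5 + 4 + 1 = 15
A-E-C: 5 + 4 = 9
A-E-D-F-C: 5 + 5 + 8 + 2 = 20
A-D-B-C: 7 + 4 + 1 = 12
Shortest: 9.

9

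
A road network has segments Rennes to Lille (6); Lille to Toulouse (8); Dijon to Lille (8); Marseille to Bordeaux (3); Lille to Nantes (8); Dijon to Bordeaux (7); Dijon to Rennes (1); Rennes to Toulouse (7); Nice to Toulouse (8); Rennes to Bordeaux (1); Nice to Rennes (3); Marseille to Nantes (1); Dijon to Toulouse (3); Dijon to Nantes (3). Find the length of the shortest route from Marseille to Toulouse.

7

Comparing a few candidate routes:
Marseille - Nantes - Dijon - Toulouse: 1 + 3 + 3 = 7
Marseille - Bordeaux - Rennes - Toulouse: 3 + 1 + 7 = 11
Marseille - Bordeaux - Rennes - Dijon - Toulouse: 3 + 1 + 1 + 3 = 8
Marseille - Nantes - Dijon - Rennes - Toulouse: 1 + 3 + 1 + 7 = 12
Shortest: 7 mi.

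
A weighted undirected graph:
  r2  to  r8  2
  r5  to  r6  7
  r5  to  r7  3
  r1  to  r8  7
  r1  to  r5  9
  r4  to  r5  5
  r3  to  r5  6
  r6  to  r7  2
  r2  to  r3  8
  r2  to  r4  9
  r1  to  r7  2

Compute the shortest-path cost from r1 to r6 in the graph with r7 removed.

16

Candidate routes:
r1→r5→r6: 9 + 7 = 16
r1→r8→r2→r4→r5→r6: 7 + 2 + 9 + 5 + 7 = 30
r1→r8→r2→r3→r5→r6: 7 + 2 + 8 + 6 + 7 = 30
Shortest: 16.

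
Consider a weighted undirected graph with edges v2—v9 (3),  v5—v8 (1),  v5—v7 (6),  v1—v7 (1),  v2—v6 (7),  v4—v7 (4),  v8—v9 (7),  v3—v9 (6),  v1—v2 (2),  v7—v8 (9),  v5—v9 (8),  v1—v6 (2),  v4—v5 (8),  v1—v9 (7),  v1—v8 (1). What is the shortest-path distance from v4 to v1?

5

Checking several routes:
v4 → v7 → v5 → v8 → v1: 4 + 6 + 1 + 1 = 12
v4 → v7 → v1: 4 + 1 = 5
v4 → v5 → v8 → v1: 8 + 1 + 1 = 10
v4 → v7 → v8 → v1: 4 + 9 + 1 = 14
Shortest: 5.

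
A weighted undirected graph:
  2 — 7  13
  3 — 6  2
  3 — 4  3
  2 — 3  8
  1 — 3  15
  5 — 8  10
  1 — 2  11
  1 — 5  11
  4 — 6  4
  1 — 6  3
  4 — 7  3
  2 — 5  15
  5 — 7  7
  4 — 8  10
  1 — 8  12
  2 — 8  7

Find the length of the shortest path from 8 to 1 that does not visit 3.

12

A few of the 8→1 routes:
8-5-1: 10 + 11 = 21
8-1: 12
8-2-1: 7 + 11 = 18
8-4-6-1: 10 + 4 + 3 = 17
The minimum is 12.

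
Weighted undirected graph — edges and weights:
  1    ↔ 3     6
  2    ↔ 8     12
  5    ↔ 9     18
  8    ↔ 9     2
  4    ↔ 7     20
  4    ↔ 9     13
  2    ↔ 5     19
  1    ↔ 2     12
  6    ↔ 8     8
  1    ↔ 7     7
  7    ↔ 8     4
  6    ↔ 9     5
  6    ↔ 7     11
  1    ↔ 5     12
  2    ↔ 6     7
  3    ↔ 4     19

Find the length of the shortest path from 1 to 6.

Some routes from 1 to 6:
1 - 2 - 6: 12 + 7 = 19
1 - 2 - 8 - 9 - 6: 12 + 12 + 2 + 5 = 31
1 - 7 - 8 - 6: 7 + 4 + 8 = 19
1 - 7 - 6: 7 + 11 = 18
1 - 7 - 8 - 9 - 6: 7 + 4 + 2 + 5 = 18
1 - 7 - 8 - 2 - 6: 7 + 4 + 12 + 7 = 30
Best route has total 18.

18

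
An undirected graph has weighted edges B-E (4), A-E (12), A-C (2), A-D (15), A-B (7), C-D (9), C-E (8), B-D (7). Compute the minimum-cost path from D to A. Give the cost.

11

A few of the D→A routes:
D - B - A: 7 + 7 = 14
D - C - A: 9 + 2 = 11
D - B - E - C - A: 7 + 4 + 8 + 2 = 21
D - A: 15
Best route has total 11.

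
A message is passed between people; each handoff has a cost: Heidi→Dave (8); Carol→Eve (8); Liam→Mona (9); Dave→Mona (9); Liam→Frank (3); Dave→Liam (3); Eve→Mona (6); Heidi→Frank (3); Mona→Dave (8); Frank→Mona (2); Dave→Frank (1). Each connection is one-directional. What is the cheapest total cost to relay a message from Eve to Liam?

Routes from Eve to Liam:
Eve-Mona-Dave-Liam: 6 + 8 + 3 = 17
Shortest: 17.

17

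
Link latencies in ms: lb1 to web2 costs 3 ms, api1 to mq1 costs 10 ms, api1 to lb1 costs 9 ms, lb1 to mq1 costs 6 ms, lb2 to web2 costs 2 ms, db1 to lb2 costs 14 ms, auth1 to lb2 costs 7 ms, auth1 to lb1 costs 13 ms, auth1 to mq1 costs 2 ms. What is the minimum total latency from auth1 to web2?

9

Routes from auth1 to web2:
auth1 -> mq1 -> lb1 -> web2: 2 + 6 + 3 = 11
auth1 -> mq1 -> api1 -> lb1 -> web2: 2 + 10 + 9 + 3 = 24
auth1 -> lb1 -> web2: 13 + 3 = 16
auth1 -> lb2 -> web2: 7 + 2 = 9
The minimum is 9 ms.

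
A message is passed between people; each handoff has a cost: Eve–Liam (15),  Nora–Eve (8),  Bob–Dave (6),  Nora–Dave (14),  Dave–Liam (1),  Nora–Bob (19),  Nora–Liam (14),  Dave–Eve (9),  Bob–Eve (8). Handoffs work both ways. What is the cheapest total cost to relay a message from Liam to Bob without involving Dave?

23

Routes from Liam to Bob avoiding Dave:
Liam-Nora-Eve-Bob: 14 + 8 + 8 = 30
Liam-Nora-Bob: 14 + 19 = 33
Liam-Eve-Bob: 15 + 8 = 23
Liam-Eve-Nora-Bob: 15 + 8 + 19 = 42
The minimum is 23.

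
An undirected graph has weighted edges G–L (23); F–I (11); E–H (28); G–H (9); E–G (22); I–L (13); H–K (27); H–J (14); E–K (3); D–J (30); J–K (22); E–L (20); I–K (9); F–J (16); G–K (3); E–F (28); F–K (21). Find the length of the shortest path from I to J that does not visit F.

Checking several routes:
I → K → H → J: 9 + 27 + 14 = 50
I → K → E → H → J: 9 + 3 + 28 + 14 = 54
I → K → J: 9 + 22 = 31
I → K → E → G → H → J: 9 + 3 + 22 + 9 + 14 = 57
I → K → G → H → J: 9 + 3 + 9 + 14 = 35
Best route has total 31.

31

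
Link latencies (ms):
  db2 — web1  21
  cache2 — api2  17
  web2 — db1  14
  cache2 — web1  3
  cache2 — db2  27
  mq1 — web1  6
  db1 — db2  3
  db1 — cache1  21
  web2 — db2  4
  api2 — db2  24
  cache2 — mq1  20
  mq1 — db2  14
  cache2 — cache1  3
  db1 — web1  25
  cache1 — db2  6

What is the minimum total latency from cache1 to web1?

6

Checking several routes:
cache1-db2-web1: 6 + 21 = 27
cache1-db2-mq1-web1: 6 + 14 + 6 = 26
cache1-cache2-web1: 3 + 3 = 6
cache1-cache2-mq1-web1: 3 + 20 + 6 = 29
Shortest: 6 ms.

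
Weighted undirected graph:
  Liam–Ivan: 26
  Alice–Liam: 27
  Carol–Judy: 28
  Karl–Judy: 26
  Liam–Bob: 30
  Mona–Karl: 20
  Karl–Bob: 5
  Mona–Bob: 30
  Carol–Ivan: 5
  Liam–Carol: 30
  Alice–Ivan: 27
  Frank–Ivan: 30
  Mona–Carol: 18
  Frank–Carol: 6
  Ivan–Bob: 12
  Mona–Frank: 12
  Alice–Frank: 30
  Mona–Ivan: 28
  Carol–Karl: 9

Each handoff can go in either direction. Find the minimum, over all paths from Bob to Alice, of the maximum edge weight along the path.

27

A few of the Bob→Alice routes:
Bob-Karl-Carol-Ivan-Liam-Alice: max(5, 9, 5, 26, 27) = 27
Bob-Karl-Mona-Frank-Carol-Ivan-Alice: max(5, 20, 12, 6, 5, 27) = 27
Bob-Karl-Mona-Frank-Carol-Ivan-Liam-Alice: max(5, 20, 12, 6, 5, 26, 27) = 27
Bob-Karl-Carol-Ivan-Alice: max(5, 9, 5, 27) = 27
Bob-Karl-Mona-Carol-Ivan-Liam-Alice: max(5, 20, 18, 5, 26, 27) = 27
Bob-Karl-Mona-Carol-Ivan-Alice: max(5, 20, 18, 5, 27) = 27
Smallest bottleneck: 27.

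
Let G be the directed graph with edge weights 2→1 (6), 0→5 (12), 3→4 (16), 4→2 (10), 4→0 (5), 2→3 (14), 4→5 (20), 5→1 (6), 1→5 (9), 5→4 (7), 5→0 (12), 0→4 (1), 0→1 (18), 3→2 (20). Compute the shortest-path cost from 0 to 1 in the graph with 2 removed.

18

Paths from 0 to 1 avoiding 2:
0 → 1: 18
0 → 4 → 5 → 1: 1 + 20 + 6 = 27
0 → 5 → 1: 12 + 6 = 18
Best route has total 18.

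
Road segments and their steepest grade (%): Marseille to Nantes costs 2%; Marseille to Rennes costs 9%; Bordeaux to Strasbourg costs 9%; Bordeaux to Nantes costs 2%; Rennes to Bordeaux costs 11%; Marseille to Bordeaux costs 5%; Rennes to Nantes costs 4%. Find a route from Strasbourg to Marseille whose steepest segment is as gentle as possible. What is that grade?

Comparing a few candidate routes:
Strasbourg → Bordeaux → Marseille: max(9, 5) = 9
Strasbourg → Bordeaux → Nantes → Marseille: max(9, 2, 2) = 9
Strasbourg → Bordeaux → Rennes → Marseille: max(9, 11, 9) = 11
Strasbourg → Bordeaux → Nantes → Rennes → Marseille: max(9, 2, 4, 9) = 9
Best route has worst link 9%.

9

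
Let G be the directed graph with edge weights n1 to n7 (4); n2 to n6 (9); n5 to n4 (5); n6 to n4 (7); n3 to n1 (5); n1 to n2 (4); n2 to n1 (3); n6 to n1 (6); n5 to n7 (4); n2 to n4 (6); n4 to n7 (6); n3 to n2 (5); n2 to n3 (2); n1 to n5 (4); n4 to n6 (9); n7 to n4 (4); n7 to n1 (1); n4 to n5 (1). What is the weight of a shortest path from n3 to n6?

14

Checking several routes:
n3 - n2 - n6: 5 + 9 = 14
n3 - n2 - n4 - n6: 5 + 6 + 9 = 20
n3 - n1 - n7 - n4 - n6: 5 + 4 + 4 + 9 = 22
n3 - n1 - n2 - n6: 5 + 4 + 9 = 18
The minimum is 14.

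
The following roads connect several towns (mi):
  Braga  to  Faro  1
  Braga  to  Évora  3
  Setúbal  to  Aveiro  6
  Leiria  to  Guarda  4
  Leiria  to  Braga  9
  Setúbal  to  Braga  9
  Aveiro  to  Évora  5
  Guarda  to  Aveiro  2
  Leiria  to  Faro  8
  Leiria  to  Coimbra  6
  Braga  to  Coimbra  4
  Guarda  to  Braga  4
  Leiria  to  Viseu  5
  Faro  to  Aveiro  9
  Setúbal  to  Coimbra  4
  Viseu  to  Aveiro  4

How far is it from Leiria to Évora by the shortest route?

A few of the Leiria→Évora routes:
Leiria -> Guarda -> Braga -> Évora: 4 + 4 + 3 = 11
Leiria -> Faro -> Braga -> Évora: 8 + 1 + 3 = 12
Leiria -> Braga -> Évora: 9 + 3 = 12
Leiria -> Guarda -> Aveiro -> Évora: 4 + 2 + 5 = 11
Best route has total 11 mi.

11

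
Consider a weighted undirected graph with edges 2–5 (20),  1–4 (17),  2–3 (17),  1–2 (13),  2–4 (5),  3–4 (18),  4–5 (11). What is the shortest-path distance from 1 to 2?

Candidate routes:
1 -> 2: 13
1 -> 4 -> 3 -> 2: 17 + 18 + 17 = 52
1 -> 4 -> 2: 17 + 5 = 22
1 -> 4 -> 5 -> 2: 17 + 11 + 20 = 48
Best route has total 13.

13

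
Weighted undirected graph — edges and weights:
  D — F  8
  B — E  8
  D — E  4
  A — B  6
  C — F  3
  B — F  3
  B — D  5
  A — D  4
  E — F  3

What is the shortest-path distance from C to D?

10

A few of the C→D routes:
C-F-D: 3 + 8 = 11
C-F-B-D: 3 + 3 + 5 = 11
C-F-E-D: 3 + 3 + 4 = 10
C-F-B-A-D: 3 + 3 + 6 + 4 = 16
The minimum is 10.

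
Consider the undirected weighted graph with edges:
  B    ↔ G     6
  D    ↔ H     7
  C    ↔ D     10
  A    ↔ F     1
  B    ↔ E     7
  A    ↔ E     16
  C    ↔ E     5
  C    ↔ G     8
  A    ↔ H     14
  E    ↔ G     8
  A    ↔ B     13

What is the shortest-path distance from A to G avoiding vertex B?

Candidate routes:
A → H → D → C → G: 14 + 7 + 10 + 8 = 39
A → E → C → G: 16 + 5 + 8 = 29
A → H → D → C → E → G: 14 + 7 + 10 + 5 + 8 = 44
A → E → G: 16 + 8 = 24
Best route has total 24.

24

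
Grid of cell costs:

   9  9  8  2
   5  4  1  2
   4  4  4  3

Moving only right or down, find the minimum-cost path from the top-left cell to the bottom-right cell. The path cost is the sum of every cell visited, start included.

24

One optimal route is r0c0→r1c0→r1c1→r1c2→r1c3→r2c3.
Its cost is 9 + 5 + 4 + 1 + 2 + 3 = 24.
(Top row then right column would cost 33.)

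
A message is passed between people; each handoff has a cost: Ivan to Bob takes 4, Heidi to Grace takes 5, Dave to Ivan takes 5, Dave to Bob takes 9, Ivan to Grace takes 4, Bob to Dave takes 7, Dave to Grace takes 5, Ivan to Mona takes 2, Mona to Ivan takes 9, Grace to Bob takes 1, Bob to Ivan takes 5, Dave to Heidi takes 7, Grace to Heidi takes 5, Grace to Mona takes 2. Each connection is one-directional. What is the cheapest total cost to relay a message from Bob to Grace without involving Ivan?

Candidate routes:
Bob → Dave → Heidi → Grace: 7 + 7 + 5 = 19
Bob → Dave → Grace: 7 + 5 = 12
Best route has total 12.

12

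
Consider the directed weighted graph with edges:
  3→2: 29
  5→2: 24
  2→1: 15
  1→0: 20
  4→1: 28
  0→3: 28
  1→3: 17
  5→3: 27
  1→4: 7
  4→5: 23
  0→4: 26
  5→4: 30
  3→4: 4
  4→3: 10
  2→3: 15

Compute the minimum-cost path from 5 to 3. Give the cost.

A few of the 5→3 routes:
5 - 4 - 3: 30 + 10 = 40
5 - 2 - 3: 24 + 15 = 39
5 - 3: 27
5 - 2 - 1 - 4 - 3: 24 + 15 + 7 + 10 = 56
5 - 2 - 1 - 3: 24 + 15 + 17 = 56
The minimum is 27.

27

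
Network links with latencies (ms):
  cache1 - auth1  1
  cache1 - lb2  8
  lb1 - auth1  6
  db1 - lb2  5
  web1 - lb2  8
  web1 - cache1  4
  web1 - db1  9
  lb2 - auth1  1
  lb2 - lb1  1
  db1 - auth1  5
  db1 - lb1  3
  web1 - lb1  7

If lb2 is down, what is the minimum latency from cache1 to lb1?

7

Checking several routes:
cache1-web1-db1-lb1: 4 + 9 + 3 = 16
cache1-auth1-lb1: 1 + 6 = 7
cache1-auth1-db1-lb1: 1 + 5 + 3 = 9
cache1-auth1-db1-web1-lb1: 1 + 5 + 9 + 7 = 22
cache1-web1-lb1: 4 + 7 = 11
The minimum is 7 ms.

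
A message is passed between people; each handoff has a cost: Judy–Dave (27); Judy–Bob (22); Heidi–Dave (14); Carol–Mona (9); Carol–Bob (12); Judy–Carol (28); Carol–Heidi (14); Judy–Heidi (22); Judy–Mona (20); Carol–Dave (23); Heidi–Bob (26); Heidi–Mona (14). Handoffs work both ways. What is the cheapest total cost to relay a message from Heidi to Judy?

Some routes from Heidi to Judy:
Heidi→Dave→Judy: 14 + 27 = 41
Heidi→Mona→Judy: 14 + 20 = 34
Heidi→Judy: 22
Shortest: 22.

22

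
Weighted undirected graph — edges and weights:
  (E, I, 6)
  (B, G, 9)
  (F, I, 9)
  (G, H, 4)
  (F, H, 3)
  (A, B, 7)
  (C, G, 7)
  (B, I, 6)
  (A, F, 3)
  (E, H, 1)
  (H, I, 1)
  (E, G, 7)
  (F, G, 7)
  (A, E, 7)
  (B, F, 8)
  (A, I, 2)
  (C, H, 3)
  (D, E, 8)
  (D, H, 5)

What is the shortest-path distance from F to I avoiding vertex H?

5

Some routes from F to I avoiding H:
F - A - I: 3 + 2 = 5
F - B - I: 8 + 6 = 14
F - I: 9
The minimum is 5.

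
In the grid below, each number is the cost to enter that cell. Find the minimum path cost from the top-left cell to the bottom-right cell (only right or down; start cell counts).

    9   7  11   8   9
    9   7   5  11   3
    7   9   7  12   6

Best path: r0c0 → r0c1 → r1c1 → r1c2 → r1c3 → r1c4 → r2c4
Cost: 9 + 7 + 7 + 5 + 11 + 3 + 6 = 48
(Top row then right column would cost 53.)

48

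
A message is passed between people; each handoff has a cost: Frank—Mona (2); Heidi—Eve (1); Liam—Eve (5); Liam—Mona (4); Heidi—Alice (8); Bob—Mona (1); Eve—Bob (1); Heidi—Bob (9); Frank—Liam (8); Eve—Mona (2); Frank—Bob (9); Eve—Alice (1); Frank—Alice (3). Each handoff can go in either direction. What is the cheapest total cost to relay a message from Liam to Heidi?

Checking several routes:
Liam - Mona - Frank - Alice - Eve - Heidi: 4 + 2 + 3 + 1 + 1 = 11
Liam - Mona - Bob - Eve - Heidi: 4 + 1 + 1 + 1 = 7
Liam - Mona - Eve - Heidi: 4 + 2 + 1 = 7
Liam - Eve - Heidi: 5 + 1 = 6
Best route has total 6.

6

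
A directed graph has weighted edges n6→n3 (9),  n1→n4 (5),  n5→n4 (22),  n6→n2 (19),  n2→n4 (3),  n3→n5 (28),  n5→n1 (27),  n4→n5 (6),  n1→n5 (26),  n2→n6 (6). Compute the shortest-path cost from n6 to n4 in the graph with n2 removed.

59

Paths from n6 to n4 avoiding n2:
n6 -> n3 -> n5 -> n4: 9 + 28 + 22 = 59
n6 -> n3 -> n5 -> n1 -> n4: 9 + 28 + 27 + 5 = 69
Shortest: 59.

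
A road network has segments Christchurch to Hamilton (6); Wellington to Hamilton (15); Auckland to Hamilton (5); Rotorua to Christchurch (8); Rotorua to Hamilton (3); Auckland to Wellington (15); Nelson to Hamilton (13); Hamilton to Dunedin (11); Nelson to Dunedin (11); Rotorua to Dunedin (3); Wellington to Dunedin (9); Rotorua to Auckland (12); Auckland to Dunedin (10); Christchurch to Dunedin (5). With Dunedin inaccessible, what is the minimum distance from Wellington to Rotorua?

A few of the Wellington→Rotorua routes:
Wellington - Auckland - Rotorua: 15 + 12 = 27
Wellington - Hamilton - Rotorua: 15 + 3 = 18
Wellington - Hamilton - Christchurch - Rotorua: 15 + 6 + 8 = 29
Wellington - Hamilton - Auckland - Rotorua: 15 + 5 + 12 = 32
Wellington - Auckland - Hamilton - Rotorua: 15 + 5 + 3 = 23
Best route has total 18 mi.

18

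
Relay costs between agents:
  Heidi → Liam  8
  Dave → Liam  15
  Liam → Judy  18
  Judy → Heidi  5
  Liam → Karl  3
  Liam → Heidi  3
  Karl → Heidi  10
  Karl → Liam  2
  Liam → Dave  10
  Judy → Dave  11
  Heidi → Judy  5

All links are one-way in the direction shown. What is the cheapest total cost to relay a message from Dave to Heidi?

Candidate routes:
Dave→Liam→Heidi: 15 + 3 = 18
Dave→Liam→Karl→Heidi: 15 + 3 + 10 = 28
Dave→Liam→Judy→Heidi: 15 + 18 + 5 = 38
The minimum is 18.

18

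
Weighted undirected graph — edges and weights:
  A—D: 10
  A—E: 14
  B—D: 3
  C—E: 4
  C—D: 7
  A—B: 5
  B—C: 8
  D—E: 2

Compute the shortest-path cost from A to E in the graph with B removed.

Routes from A to E avoiding B:
A → D → C → E: 10 + 7 + 4 = 21
A → D → E: 10 + 2 = 12
A → E: 14
Shortest: 12.

12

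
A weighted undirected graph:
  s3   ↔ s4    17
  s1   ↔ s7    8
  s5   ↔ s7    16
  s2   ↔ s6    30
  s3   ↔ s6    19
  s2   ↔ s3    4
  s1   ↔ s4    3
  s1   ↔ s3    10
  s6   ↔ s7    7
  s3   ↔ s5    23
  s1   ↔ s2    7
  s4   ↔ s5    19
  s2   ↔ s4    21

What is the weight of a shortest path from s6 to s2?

Comparing a few candidate routes:
s6-s7-s1-s3-s2: 7 + 8 + 10 + 4 = 29
s6-s7-s1-s2: 7 + 8 + 7 = 22
s6-s3-s2: 19 + 4 = 23
s6-s2: 30
The minimum is 22.

22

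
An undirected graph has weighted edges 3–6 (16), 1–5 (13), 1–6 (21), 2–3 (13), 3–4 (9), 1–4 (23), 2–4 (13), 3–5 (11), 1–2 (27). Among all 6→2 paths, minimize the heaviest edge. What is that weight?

16

Some routes from 6 to 2:
6 - 3 - 2: max(16, 13) = 16
6 - 3 - 4 - 2: max(16, 9, 13) = 16
6 - 1 - 5 - 3 - 2: max(21, 13, 11, 13) = 21
6 - 1 - 5 - 3 - 4 - 2: max(21, 13, 11, 9, 13) = 21
Best route has worst link 16.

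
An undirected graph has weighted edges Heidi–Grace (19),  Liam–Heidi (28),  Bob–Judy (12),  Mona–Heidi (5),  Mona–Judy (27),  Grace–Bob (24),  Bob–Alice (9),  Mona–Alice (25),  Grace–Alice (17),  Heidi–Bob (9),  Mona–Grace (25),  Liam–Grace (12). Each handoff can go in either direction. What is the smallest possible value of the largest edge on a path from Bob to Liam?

Checking several routes:
Bob→Heidi→Grace→Liam: max(9, 19, 12) = 19
Bob→Grace→Liam: max(24, 12) = 24
Bob→Alice→Grace→Liam: max(9, 17, 12) = 17
Smallest bottleneck: 17.

17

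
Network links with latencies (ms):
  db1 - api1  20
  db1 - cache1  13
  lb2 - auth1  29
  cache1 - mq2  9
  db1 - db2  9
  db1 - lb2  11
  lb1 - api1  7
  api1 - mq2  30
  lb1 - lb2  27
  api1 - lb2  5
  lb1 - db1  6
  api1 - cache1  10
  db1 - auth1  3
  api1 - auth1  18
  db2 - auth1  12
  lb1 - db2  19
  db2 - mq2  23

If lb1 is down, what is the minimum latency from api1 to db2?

25

Some routes from api1 to db2 avoiding lb1:
api1 - auth1 - db2: 18 + 12 = 30
api1 - lb2 - db1 - auth1 - db2: 5 + 11 + 3 + 12 = 31
api1 - lb2 - db1 - db2: 5 + 11 + 9 = 25
api1 - auth1 - db1 - db2: 18 + 3 + 9 = 30
api1 - db1 - db2: 20 + 9 = 29
Best route has total 25 ms.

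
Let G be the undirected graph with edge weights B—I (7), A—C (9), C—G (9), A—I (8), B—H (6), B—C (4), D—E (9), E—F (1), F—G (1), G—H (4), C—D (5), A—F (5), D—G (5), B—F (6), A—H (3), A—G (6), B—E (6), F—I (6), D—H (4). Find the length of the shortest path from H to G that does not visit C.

4

Comparing a few candidate routes:
H - A - F - G: 3 + 5 + 1 = 9
H - G: 4
H - A - G: 3 + 6 = 9
H - D - G: 4 + 5 = 9
The minimum is 4.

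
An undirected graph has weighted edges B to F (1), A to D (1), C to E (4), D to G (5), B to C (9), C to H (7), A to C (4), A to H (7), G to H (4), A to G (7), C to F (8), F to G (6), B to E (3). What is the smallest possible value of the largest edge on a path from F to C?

4

A few of the F→C routes:
F→G→A→C: max(6, 7, 4) = 7
F→B→E→C: max(1, 3, 4) = 4
F→G→D→A→C: max(6, 5, 1, 4) = 6
F→G→A→H→C: max(6, 7, 7, 7) = 7
The minimum achievable maximum is 4.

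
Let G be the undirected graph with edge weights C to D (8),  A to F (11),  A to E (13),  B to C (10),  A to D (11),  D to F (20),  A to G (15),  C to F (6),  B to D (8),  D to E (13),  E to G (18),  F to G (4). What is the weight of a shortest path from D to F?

14

Some routes from D to F:
D - C - F: 8 + 6 = 14
D - A - F: 11 + 11 = 22
D - B - C - F: 8 + 10 + 6 = 24
D - F: 20
The minimum is 14.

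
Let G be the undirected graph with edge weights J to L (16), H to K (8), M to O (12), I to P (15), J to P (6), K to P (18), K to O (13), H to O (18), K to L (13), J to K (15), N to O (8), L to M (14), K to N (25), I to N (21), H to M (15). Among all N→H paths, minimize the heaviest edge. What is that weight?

13

Some routes from N to H:
N - O - M - H: max(8, 12, 15) = 15
N - O - M - L - K - H: max(8, 12, 14, 13, 8) = 14
N - O - K - H: max(8, 13, 8) = 13
The minimum achievable maximum is 13.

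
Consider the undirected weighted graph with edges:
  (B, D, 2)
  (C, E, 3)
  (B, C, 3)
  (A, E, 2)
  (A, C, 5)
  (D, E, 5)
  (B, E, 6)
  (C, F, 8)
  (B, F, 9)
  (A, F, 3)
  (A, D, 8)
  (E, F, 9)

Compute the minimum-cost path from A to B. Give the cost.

Checking several routes:
A-C-B: 5 + 3 = 8
A-E-D-B: 2 + 5 + 2 = 9
A-E-C-B: 2 + 3 + 3 = 8
A-D-B: 8 + 2 = 10
A-E-B: 2 + 6 = 8
Best route has total 8.

8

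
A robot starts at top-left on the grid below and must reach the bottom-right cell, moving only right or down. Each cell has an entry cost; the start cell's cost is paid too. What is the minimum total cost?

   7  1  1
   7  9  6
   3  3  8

Take [0,0] [0,1] [0,2] [1,2] [2,2] for a total of 7 + 1 + 1 + 6 + 8 = 23.

23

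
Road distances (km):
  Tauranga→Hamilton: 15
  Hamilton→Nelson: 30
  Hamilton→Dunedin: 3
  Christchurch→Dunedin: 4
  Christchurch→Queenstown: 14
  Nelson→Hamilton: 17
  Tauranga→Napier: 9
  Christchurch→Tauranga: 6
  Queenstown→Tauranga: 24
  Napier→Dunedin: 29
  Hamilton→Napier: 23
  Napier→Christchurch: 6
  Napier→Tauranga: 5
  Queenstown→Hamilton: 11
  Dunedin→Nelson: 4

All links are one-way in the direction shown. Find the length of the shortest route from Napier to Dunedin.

Paths from Napier to Dunedin:
Napier-Christchurch-Queenstown-Hamilton-Dunedin: 6 + 14 + 11 + 3 = 34
Napier-Christchurch-Dunedin: 6 + 4 = 10
Napier-Christchurch-Tauranga-Hamilton-Dunedin: 6 + 6 + 15 + 3 = 30
Napier-Tauranga-Hamilton-Dunedin: 5 + 15 + 3 = 23
Napier-Dunedin: 29
Napier-Christchurch-Queenstown-Tauranga-Hamilton-Dunedin: 6 + 14 + 24 + 15 + 3 = 62
Best route has total 10 km.

10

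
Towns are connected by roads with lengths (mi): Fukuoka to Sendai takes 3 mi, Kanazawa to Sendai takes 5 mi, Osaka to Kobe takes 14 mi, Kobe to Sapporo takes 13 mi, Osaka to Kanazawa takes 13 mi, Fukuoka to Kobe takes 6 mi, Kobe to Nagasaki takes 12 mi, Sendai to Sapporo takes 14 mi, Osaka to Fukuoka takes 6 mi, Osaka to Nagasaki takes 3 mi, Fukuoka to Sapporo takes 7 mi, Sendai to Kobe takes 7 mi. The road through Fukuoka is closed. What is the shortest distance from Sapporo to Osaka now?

27

Paths from Sapporo to Osaka avoiding Fukuoka:
Sapporo → Kobe → Osaka: 13 + 14 = 27
Sapporo → Sendai → Kobe → Osaka: 14 + 7 + 14 = 35
Sapporo → Kobe → Nagasaki → Osaka: 13 + 12 + 3 = 28
Sapporo → Sendai → Kobe → Nagasaki → Osaka: 14 + 7 + 12 + 3 = 36
Sapporo → Sendai → Kanazawa → Osaka: 14 + 5 + 13 = 32
Sapporo → Kobe → Sendai → Kanazawa → Osaka: 13 + 7 + 5 + 13 = 38
The minimum is 27 mi.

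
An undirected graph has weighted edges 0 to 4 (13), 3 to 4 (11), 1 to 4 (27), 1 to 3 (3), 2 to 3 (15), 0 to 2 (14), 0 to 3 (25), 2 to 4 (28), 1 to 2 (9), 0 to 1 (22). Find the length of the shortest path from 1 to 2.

9

A few of the 1→2 routes:
1 - 3 - 4 - 0 - 2: 3 + 11 + 13 + 14 = 41
1 - 3 - 2: 3 + 15 = 18
1 - 0 - 2: 22 + 14 = 36
1 - 2: 9
1 - 3 - 0 - 2: 3 + 25 + 14 = 42
The minimum is 9.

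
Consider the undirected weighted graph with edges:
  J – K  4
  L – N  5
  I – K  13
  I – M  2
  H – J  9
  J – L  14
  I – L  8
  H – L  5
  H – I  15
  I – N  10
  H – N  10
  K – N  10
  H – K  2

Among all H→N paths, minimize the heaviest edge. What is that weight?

Comparing a few candidate routes:
H -> L -> I -> N: max(5, 8, 10) = 10
H -> L -> N: max(5, 5) = 5
H -> K -> N: max(2, 10) = 10
The minimum achievable maximum is 5.

5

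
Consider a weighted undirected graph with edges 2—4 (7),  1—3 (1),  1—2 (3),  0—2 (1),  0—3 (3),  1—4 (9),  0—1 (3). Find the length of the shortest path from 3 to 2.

Some routes from 3 to 2:
3→1→4→2: 1 + 9 + 7 = 17
3→1→2: 1 + 3 = 4
3→0→1→2: 3 + 3 + 3 = 9
3→1→0→2: 1 + 3 + 1 = 5
3→0→2: 3 + 1 = 4
Best route has total 4.

4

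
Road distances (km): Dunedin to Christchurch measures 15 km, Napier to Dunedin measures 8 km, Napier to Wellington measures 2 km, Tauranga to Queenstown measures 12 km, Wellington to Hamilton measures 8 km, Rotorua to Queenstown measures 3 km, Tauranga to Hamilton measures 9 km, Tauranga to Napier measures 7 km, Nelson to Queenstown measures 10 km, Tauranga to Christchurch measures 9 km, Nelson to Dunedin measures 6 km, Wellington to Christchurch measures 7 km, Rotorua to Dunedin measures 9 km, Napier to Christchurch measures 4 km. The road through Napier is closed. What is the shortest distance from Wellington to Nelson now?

28

A few of the Wellington→Nelson routes:
Wellington - Christchurch - Tauranga - Queenstown - Rotorua - Dunedin - Nelson: 7 + 9 + 12 + 3 + 9 + 6 = 46
Wellington - Christchurch - Tauranga - Queenstown - Nelson: 7 + 9 + 12 + 10 = 38
Wellington - Hamilton - Tauranga - Queenstown - Nelson: 8 + 9 + 12 + 10 = 39
Wellington - Christchurch - Dunedin - Nelson: 7 + 15 + 6 = 28
Wellington - Christchurch - Dunedin - Rotorua - Queenstown - Nelson: 7 + 15 + 9 + 3 + 10 = 44
Best route has total 28 km.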